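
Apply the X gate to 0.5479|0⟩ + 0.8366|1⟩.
0.8366|0⟩ + 0.5479|1⟩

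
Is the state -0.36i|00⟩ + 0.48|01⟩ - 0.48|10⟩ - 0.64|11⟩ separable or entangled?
Entangled

Writing the state as a|00⟩ + b|01⟩ + c|10⟩ + d|11⟩, it is a product state iff ad − bc = 0.
Here (a, b, c, d) = (-0.36i, 0.48, -0.48, -0.64): ad − bc = (-0.36i)(-0.64) − (0.48)(-0.48) = (0.2304 + 0.2304i) ≠ 0, so the state is entangled.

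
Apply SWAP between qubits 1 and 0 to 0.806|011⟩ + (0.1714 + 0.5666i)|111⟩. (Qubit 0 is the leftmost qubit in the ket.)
0.806|101⟩ + (0.1714 + 0.5666i)|111⟩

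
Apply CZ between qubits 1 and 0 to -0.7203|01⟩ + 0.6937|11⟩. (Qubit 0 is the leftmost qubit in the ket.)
-0.7203|01⟩ - 0.6937|11⟩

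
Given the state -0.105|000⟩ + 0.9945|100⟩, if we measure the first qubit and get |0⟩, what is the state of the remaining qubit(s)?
-|00⟩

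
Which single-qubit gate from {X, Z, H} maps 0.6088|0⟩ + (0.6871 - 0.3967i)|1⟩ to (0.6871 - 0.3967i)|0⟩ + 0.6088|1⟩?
X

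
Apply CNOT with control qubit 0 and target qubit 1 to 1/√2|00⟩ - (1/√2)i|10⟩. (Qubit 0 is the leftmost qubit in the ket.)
1/√2|00⟩ - (1/√2)i|11⟩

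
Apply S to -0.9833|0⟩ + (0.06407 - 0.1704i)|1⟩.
-0.9833|0⟩ + (0.1704 + 0.06407i)|1⟩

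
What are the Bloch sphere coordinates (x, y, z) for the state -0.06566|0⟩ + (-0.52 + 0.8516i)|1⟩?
(0.06829, -0.1118, -0.9913)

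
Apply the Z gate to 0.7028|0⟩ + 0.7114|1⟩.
0.7028|0⟩ - 0.7114|1⟩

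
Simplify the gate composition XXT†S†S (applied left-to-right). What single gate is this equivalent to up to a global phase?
T†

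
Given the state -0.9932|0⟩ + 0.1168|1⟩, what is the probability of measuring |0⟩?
0.9864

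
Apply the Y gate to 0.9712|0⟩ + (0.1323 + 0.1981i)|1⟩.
(0.1981 - 0.1323i)|0⟩ + 0.9712i|1⟩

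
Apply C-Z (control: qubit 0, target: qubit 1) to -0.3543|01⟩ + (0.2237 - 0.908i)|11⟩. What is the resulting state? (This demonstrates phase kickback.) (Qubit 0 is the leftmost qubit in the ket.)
-0.3543|01⟩ + (-0.2237 + 0.908i)|11⟩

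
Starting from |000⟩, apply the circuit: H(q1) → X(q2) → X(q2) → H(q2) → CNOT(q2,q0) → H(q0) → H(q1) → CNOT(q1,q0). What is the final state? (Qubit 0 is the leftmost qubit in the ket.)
1/2|000⟩ + 1/2|001⟩ + 1/2|100⟩ - 1/2|101⟩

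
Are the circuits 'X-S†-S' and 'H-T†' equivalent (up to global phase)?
No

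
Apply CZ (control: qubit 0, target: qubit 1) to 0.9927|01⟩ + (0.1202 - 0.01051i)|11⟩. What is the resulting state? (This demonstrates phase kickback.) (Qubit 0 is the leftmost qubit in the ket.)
0.9927|01⟩ + (-0.1202 + 0.01051i)|11⟩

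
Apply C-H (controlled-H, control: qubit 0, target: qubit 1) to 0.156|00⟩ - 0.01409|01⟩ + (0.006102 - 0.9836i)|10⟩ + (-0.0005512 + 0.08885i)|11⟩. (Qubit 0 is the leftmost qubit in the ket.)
0.156|00⟩ - 0.01409|01⟩ + (0.003925 - 0.6327i)|10⟩ + (0.004705 - 0.7583i)|11⟩

C-H leaves the control-|0⟩ kets |00⟩, |01⟩ unchanged and applies H to qubit 1 on the control-|1⟩ pair (|10⟩, |11⟩).
H = [[1/√2, 1/√2], [1/√2, -1/√2]].
With a = amp(|10⟩) = (0.006102 - 0.9836i) and b = amp(|11⟩) = (-0.0005512 + 0.08885i):
new amp(|10⟩) = (1/√2)·a + (1/√2)·b = (0.003925 - 0.6327i)
new amp(|11⟩) = (1/√2)·a + (-1/√2)·b = (0.004705 - 0.7583i)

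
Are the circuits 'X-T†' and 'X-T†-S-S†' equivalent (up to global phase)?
Yes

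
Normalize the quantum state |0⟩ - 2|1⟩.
1/√5|0⟩ - 0.8944|1⟩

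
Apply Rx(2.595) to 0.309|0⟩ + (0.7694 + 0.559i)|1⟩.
(0.6217 - 0.7408i)|0⟩ + (0.2077 - 0.1467i)|1⟩

Rx(2.595) = [[cos(θ/2), −i·sin(θ/2)], [−i·sin(θ/2), cos(θ/2)]]; θ = 2.595, cos(θ/2) ≈ 0.269907, sin(θ/2) ≈ 0.962886.
With a = amp(|0⟩) = 0.309 and b = amp(|1⟩) = (0.7694 + 0.559i):
new amp(|0⟩) = (0.269907)·a + (-0.962886i)·b = (0.6217 - 0.7408i)
new amp(|1⟩) = (-0.962886i)·a + (0.269907)·b = (0.2077 - 0.1467i)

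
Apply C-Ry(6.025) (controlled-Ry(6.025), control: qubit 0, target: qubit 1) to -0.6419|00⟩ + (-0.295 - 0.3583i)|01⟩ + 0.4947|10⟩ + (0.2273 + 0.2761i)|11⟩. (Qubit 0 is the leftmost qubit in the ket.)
-0.6419|00⟩ + (-0.295 - 0.3583i)|01⟩ + (-0.5198 - 0.03554i)|10⟩ + (-0.1617 - 0.2738i)|11⟩

C-Ry(6.025) leaves the control-|0⟩ kets |00⟩, |01⟩ unchanged and applies Ry(6.025) to qubit 1 on the control-|1⟩ pair (|10⟩, |11⟩).
Ry(6.025) = [[cos(θ/2), −sin(θ/2)], [sin(θ/2), cos(θ/2)]]; θ = 6.025, cos(θ/2) ≈ -0.991679, sin(θ/2) ≈ 0.128734.
With a = amp(|10⟩) = 0.4947 and b = amp(|11⟩) = (0.2273 + 0.2761i):
new amp(|10⟩) = (-0.991679)·a + (-0.128734)·b = (-0.5198 - 0.03554i)
new amp(|11⟩) = (0.128734)·a + (-0.991679)·b = (-0.1617 - 0.2738i)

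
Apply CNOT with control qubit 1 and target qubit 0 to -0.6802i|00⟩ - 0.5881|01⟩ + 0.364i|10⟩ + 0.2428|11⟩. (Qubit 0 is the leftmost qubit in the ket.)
-0.6802i|00⟩ + 0.2428|01⟩ + 0.364i|10⟩ - 0.5881|11⟩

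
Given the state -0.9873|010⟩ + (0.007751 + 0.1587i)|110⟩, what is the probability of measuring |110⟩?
0.02525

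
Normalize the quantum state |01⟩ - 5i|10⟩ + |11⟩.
0.1925|01⟩ - 0.9623i|10⟩ + 0.1925|11⟩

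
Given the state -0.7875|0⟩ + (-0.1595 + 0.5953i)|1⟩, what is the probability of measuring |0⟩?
0.6202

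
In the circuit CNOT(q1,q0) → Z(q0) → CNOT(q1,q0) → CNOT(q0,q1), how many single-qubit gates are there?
1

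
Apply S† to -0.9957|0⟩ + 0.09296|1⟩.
-0.9957|0⟩ - 0.09296i|1⟩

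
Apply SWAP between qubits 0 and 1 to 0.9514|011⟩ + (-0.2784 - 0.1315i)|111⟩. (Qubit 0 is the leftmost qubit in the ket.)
0.9514|101⟩ + (-0.2784 - 0.1315i)|111⟩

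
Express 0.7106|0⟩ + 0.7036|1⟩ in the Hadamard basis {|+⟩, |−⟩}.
|+⟩ + 0.00495|−⟩

With |ψ⟩ = α|0⟩ + β|1⟩, the Hadamard-basis coefficients are ⟨+|ψ⟩ = (α + β)/√2 and ⟨−|ψ⟩ = (α − β)/√2.
Here α = 0.7106, β = 0.7036: (α + β)/√2 = 1, (α − β)/√2 = 0.00495.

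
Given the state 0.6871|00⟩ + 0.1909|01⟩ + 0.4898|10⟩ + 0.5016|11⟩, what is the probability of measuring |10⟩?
0.2399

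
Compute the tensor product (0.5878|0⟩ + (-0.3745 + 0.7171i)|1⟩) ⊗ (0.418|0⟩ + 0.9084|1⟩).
0.2457|00⟩ + 0.534|01⟩ + (-0.1565 + 0.2997i)|10⟩ + (-0.3402 + 0.6514i)|11⟩

amp(|b₁b₂…⟩) = product of the factor amplitudes for bits b₁, b₂, …; only kets whose every factor amplitude is nonzero survive.
|00⟩: (0.5878)(0.418) = 0.2457
|01⟩: (0.5878)(0.9084) = 0.534
|10⟩: (-0.3745 + 0.7171i)(0.418) = (-0.1565 + 0.2997i)
|11⟩: (-0.3745 + 0.7171i)(0.9084) = (-0.3402 + 0.6514i)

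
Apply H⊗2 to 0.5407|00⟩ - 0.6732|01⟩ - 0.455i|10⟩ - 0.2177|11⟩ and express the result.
(-0.1751 - 0.2275i)|00⟩ + (0.7158 - 0.2275i)|01⟩ + (0.0426 + 0.2275i)|10⟩ + (0.4981 + 0.2275i)|11⟩

H⊗2 gives amp(|y⟩) = (1/2) Σ_x (−1)^(x·y) amp(|x⟩), where x·y is the number of positions in which both x and y have a 1.
|00⟩: (0.5407 - 0.6732 - 0.455i - 0.2177)/2 = (-0.1751 - 0.2275i)
|01⟩: (0.5407 + 0.6732 - 0.455i + 0.2177)/2 = (0.7158 - 0.2275i)
|10⟩: (0.5407 - 0.6732 + 0.455i + 0.2177)/2 = (0.0426 + 0.2275i)
|11⟩: (0.5407 + 0.6732 + 0.455i - 0.2177)/2 = (0.4981 + 0.2275i)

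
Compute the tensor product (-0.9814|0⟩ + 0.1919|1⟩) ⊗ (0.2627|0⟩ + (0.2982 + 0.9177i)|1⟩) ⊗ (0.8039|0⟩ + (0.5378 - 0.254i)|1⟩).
-0.2073|000⟩ + (-0.1387 + 0.06548i)|001⟩ + (-0.2353 - 0.724i)|010⟩ + (-0.3861 - 0.41i)|011⟩ + 0.04053|100⟩ + (0.02711 - 0.0128i)|101⟩ + (0.046 + 0.1416i)|110⟩ + (0.07551 + 0.08018i)|111⟩

amp(|b₁b₂…⟩) = product of the factor amplitudes for bits b₁, b₂, …; only kets whose every factor amplitude is nonzero survive.
|000⟩: (-0.9814)(0.2627)(0.8039) = -0.2073
|001⟩: (-0.9814)(0.2627)(0.5378 - 0.254i) = (-0.1387 + 0.06548i)
|010⟩: (-0.9814)(0.2982 + 0.9177i)(0.8039) = (-0.2353 - 0.724i)
|011⟩: (-0.9814)(0.2982 + 0.9177i)(0.5378 - 0.254i) = (-0.3861 - 0.41i)
|100⟩: (0.1919)(0.2627)(0.8039) = 0.04053
|101⟩: (0.1919)(0.2627)(0.5378 - 0.254i) = (0.02711 - 0.0128i)
|110⟩: (0.1919)(0.2982 + 0.9177i)(0.8039) = (0.046 + 0.1416i)
|111⟩: (0.1919)(0.2982 + 0.9177i)(0.5378 - 0.254i) = (0.07551 + 0.08018i)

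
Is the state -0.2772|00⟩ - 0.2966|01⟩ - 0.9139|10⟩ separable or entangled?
Entangled

Writing the state as a|00⟩ + b|01⟩ + c|10⟩ + d|11⟩, it is a product state iff ad − bc = 0.
Here (a, b, c, d) = (-0.2772, -0.2966, -0.9139, 0): ad − bc = (-0.2772)(0) − (-0.2966)(-0.9139) = -0.2711 ≠ 0, so the state is entangled.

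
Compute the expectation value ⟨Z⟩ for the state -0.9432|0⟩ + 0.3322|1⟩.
0.7793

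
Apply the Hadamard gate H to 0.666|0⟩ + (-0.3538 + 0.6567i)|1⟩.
(0.2208 + 0.4644i)|0⟩ + (0.7211 - 0.4644i)|1⟩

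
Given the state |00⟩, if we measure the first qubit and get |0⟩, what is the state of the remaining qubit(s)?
|0⟩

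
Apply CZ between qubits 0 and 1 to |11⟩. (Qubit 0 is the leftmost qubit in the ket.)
-|11⟩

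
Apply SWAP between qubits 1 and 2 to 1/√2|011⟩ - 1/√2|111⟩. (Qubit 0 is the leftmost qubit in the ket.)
1/√2|011⟩ - 1/√2|111⟩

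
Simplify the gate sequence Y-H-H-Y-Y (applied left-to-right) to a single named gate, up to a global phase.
Y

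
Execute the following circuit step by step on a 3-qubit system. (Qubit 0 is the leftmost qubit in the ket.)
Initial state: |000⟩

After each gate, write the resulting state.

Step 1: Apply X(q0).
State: |100⟩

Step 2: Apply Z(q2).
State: |100⟩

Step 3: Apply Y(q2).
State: i|101⟩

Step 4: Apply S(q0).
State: -|101⟩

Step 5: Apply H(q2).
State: -1/√2|100⟩ + 1/√2|101⟩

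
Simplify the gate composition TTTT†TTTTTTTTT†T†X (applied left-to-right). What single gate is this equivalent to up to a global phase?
X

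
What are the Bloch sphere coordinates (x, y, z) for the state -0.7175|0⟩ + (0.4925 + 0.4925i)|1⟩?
(-0.7067, -0.7067, 0.02969)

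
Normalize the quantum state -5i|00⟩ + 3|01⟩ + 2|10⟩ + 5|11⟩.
-0.6299i|00⟩ + 1/√7|01⟩ + 0.252|10⟩ + 0.6299|11⟩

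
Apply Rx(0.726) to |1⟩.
-0.3551i|0⟩ + 0.9348|1⟩

Rx(0.726) = [[cos(θ/2), −i·sin(θ/2)], [−i·sin(θ/2), cos(θ/2)]]; θ = 0.726, cos(θ/2) ≈ 0.934836, sin(θ/2) ≈ 0.35508.
With a = amp(|0⟩) = 0 and b = amp(|1⟩) = 1:
new amp(|0⟩) = (0.934836)·a + (-0.35508i)·b = -0.3551i
new amp(|1⟩) = (-0.35508i)·a + (0.934836)·b = 0.9348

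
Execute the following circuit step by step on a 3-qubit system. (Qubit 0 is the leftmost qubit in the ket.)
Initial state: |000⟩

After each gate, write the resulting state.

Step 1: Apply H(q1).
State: 1/√2|000⟩ + 1/√2|010⟩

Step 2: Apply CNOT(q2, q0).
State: 1/√2|000⟩ + 1/√2|010⟩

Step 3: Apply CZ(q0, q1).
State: 1/√2|000⟩ + 1/√2|010⟩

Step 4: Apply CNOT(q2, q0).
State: 1/√2|000⟩ + 1/√2|010⟩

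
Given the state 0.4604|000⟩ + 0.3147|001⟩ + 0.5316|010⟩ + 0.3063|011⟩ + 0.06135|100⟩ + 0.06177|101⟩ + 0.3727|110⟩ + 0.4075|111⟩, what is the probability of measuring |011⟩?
0.09382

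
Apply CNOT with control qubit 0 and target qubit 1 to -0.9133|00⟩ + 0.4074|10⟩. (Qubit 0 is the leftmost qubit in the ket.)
-0.9133|00⟩ + 0.4074|11⟩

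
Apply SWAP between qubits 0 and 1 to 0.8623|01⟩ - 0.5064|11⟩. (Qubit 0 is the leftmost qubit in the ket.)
0.8623|10⟩ - 0.5064|11⟩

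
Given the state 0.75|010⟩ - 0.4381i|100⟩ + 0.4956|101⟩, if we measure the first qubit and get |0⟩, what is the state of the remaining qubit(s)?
|10⟩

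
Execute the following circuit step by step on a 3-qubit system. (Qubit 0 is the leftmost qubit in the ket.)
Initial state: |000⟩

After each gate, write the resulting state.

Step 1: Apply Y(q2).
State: i|001⟩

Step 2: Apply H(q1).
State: (1/√2)i|001⟩ + (1/√2)i|011⟩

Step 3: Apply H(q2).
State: (1/2)i|000⟩ - (1/2)i|001⟩ + (1/2)i|010⟩ - (1/2)i|011⟩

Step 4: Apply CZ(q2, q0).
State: (1/2)i|000⟩ - (1/2)i|001⟩ + (1/2)i|010⟩ - (1/2)i|011⟩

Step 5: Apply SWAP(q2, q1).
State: (1/2)i|000⟩ + (1/2)i|001⟩ - (1/2)i|010⟩ - (1/2)i|011⟩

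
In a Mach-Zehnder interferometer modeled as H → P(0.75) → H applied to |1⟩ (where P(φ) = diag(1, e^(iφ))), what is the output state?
(0.1342 - 0.3408i)|0⟩ + (0.8658 + 0.3408i)|1⟩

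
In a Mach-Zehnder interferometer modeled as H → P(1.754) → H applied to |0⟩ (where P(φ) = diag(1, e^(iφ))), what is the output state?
(0.4089 + 0.4916i)|0⟩ + (0.5911 - 0.4916i)|1⟩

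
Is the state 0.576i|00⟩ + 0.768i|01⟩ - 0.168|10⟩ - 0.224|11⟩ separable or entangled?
Separable

Writing the state as a|00⟩ + b|01⟩ + c|10⟩ + d|11⟩, it is a product state iff ad − bc = 0.
Here (a, b, c, d) = (0.576i, 0.768i, -0.168, -0.224): ad − bc = (0.576i)(-0.224) − (0.768i)(-0.168) = 0, so the state is separable.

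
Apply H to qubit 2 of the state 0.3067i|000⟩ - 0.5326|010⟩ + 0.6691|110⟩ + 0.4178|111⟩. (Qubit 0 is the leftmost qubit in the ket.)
0.2169i|000⟩ + 0.2169i|001⟩ - 0.3766|010⟩ - 0.3766|011⟩ + 0.7686|110⟩ + 0.1777|111⟩

H on qubit 2 mixes each pair of kets that differ only in qubit 2: amplitudes (a, b) of (|…0…⟩, |…1…⟩) become ((a + b)/√2, (a − b)/√2). Kets absent from the input have amplitude 0.
(|000⟩, |001⟩): (a, b) = (0.3067i, 0) → (0.2169i, 0.2169i)
(|010⟩, |011⟩): (a, b) = (-0.5326, 0) → (-0.3766, -0.3766)
(|110⟩, |111⟩): (a, b) = (0.6691, 0.4178) → (0.7686, 0.1777)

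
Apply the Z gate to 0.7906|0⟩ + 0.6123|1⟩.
0.7906|0⟩ - 0.6123|1⟩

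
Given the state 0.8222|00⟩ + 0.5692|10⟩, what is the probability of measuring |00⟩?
0.676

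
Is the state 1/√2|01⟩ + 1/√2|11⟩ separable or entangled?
Separable

Writing the state as a|00⟩ + b|01⟩ + c|10⟩ + d|11⟩, it is a product state iff ad − bc = 0.
Here (a, b, c, d) = (0, 1/√2, 0, 1/√2): ad − bc = (0)(1/√2) − (1/√2)(0) = 0, so the state is separable.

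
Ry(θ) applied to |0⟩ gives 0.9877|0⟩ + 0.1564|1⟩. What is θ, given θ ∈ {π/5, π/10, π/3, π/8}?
π/10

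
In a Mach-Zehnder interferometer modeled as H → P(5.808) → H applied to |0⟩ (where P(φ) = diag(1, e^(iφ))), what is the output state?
(0.9446 - 0.2288i)|0⟩ + (0.0554 + 0.2288i)|1⟩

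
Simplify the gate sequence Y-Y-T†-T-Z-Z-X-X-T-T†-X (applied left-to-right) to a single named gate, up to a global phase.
X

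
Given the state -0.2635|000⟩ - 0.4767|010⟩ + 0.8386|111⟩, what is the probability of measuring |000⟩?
0.06943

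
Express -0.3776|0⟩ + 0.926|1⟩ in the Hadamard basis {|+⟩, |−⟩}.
0.3878|+⟩ - 0.9218|−⟩

With |ψ⟩ = α|0⟩ + β|1⟩, the Hadamard-basis coefficients are ⟨+|ψ⟩ = (α + β)/√2 and ⟨−|ψ⟩ = (α − β)/√2.
Here α = -0.3776, β = 0.926: (α + β)/√2 = 0.3878, (α − β)/√2 = -0.9218.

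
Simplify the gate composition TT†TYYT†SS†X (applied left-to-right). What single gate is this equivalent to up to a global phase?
X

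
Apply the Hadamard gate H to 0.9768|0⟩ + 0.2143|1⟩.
0.8422|0⟩ + 0.5392|1⟩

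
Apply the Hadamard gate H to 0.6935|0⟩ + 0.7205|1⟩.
0.9998|0⟩ - 0.01909|1⟩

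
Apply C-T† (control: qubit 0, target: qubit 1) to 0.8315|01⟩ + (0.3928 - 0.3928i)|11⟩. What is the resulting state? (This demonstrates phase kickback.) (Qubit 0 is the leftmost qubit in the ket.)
0.8315|01⟩ - 0.5555i|11⟩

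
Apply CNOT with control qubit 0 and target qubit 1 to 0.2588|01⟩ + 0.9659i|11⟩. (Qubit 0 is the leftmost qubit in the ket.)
0.2588|01⟩ + 0.9659i|10⟩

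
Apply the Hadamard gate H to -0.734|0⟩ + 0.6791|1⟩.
-0.03882|0⟩ - 0.9992|1⟩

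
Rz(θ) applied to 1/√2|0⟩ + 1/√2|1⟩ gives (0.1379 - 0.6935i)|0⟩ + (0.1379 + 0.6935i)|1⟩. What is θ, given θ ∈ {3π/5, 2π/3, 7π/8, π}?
7π/8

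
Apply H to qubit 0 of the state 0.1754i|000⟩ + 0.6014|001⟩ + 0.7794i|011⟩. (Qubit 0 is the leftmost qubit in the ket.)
0.124i|000⟩ + 0.4253|001⟩ + 0.5511i|011⟩ + 0.124i|100⟩ + 0.4253|101⟩ + 0.5511i|111⟩

H on qubit 0 mixes each pair of kets that differ only in qubit 0: amplitudes (a, b) of (|…0…⟩, |…1…⟩) become ((a + b)/√2, (a − b)/√2). Kets absent from the input have amplitude 0.
(|000⟩, |100⟩): (a, b) = (0.1754i, 0) → (0.124i, 0.124i)
(|001⟩, |101⟩): (a, b) = (0.6014, 0) → (0.4253, 0.4253)
(|011⟩, |111⟩): (a, b) = (0.7794i, 0) → (0.5511i, 0.5511i)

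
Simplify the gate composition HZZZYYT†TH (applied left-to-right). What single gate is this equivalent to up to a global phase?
X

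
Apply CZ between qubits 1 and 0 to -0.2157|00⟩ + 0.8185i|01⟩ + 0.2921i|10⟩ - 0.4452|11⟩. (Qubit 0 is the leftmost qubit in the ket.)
-0.2157|00⟩ + 0.8185i|01⟩ + 0.2921i|10⟩ + 0.4452|11⟩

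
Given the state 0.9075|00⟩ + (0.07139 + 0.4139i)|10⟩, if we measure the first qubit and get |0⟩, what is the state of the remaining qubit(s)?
|0⟩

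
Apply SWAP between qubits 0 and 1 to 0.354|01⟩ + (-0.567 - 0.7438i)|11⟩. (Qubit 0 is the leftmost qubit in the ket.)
0.354|10⟩ + (-0.567 - 0.7438i)|11⟩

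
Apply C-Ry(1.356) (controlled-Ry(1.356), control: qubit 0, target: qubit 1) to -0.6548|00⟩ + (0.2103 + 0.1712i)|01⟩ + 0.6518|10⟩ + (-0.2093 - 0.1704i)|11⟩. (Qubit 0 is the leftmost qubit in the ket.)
-0.6548|00⟩ + (0.2103 + 0.1712i)|01⟩ + (0.6389 + 0.1069i)|10⟩ + (0.2458 - 0.1327i)|11⟩

C-Ry(1.356) leaves the control-|0⟩ kets |00⟩, |01⟩ unchanged and applies Ry(1.356) to qubit 1 on the control-|1⟩ pair (|10⟩, |11⟩).
Ry(1.356) = [[cos(θ/2), −sin(θ/2)], [sin(θ/2), cos(θ/2)]]; θ = 1.356, cos(θ/2) ≈ 0.778829, sin(θ/2) ≈ 0.627237.
With a = amp(|10⟩) = 0.6518 and b = amp(|11⟩) = (-0.2093 - 0.1704i):
new amp(|10⟩) = (0.778829)·a + (-0.627237)·b = (0.6389 + 0.1069i)
new amp(|11⟩) = (0.627237)·a + (0.778829)·b = (0.2458 - 0.1327i)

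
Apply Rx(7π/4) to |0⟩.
-0.9239|0⟩ - 0.3827i|1⟩

Rx(7π/4) = [[cos(θ/2), −i·sin(θ/2)], [−i·sin(θ/2), cos(θ/2)]]; θ = 7π/4, cos(θ/2) ≈ -0.92388, sin(θ/2) ≈ 0.382683.
With a = amp(|0⟩) = 1 and b = amp(|1⟩) = 0:
new amp(|0⟩) = (-0.92388)·a + (-0.382683i)·b = -0.9239
new amp(|1⟩) = (-0.382683i)·a + (-0.92388)·b = -0.3827i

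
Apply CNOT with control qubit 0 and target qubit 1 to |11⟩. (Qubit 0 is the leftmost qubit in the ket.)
|10⟩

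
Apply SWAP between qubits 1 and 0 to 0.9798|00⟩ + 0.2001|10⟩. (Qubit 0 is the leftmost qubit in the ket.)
0.9798|00⟩ + 0.2001|01⟩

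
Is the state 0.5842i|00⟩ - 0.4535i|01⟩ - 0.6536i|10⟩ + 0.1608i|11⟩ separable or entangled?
Entangled

Writing the state as a|00⟩ + b|01⟩ + c|10⟩ + d|11⟩, it is a product state iff ad − bc = 0.
Here (a, b, c, d) = (0.5842i, -0.4535i, -0.6536i, 0.1608i): ad − bc = (0.5842i)(0.1608i) − (-0.4535i)(-0.6536i) = 0.2025 ≠ 0, so the state is entangled.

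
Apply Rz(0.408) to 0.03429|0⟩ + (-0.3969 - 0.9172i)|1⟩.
(0.03358 - 0.006947i)|0⟩ + (-0.2029 - 0.9786i)|1⟩

Rz(0.408) = [[e^(−iθ/2), 0], [0, e^(iθ/2)]] with e^(±iθ/2) = cos(θ/2) ± i·sin(θ/2); θ = 0.408, cos(θ/2) ≈ 0.979264, sin(θ/2) ≈ 0.202588.
With a = amp(|0⟩) = 0.03429 and b = amp(|1⟩) = (-0.3969 - 0.9172i):
new amp(|0⟩) = (0.979264 - 0.202588i)·a = (0.03358 - 0.006947i)
new amp(|1⟩) = (0.979264 + 0.202588i)·b = (-0.2029 - 0.9786i)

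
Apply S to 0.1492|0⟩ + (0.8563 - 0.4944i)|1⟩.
0.1492|0⟩ + (0.4944 + 0.8563i)|1⟩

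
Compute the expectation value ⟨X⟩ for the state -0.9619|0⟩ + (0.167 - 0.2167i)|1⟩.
-0.3213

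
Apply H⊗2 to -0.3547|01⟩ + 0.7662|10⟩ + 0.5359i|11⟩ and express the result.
(0.2058 + 0.268i)|00⟩ + (0.5605 - 0.268i)|01⟩ + (-0.5605 - 0.268i)|10⟩ + (-0.2058 + 0.268i)|11⟩

H⊗2 gives amp(|y⟩) = (1/2) Σ_x (−1)^(x·y) amp(|x⟩), where x·y is the number of positions in which both x and y have a 1.
|00⟩: (-0.3547 + 0.7662 + 0.5359i)/2 = (0.2058 + 0.268i)
|01⟩: (0.3547 + 0.7662 - 0.5359i)/2 = (0.5605 - 0.268i)
|10⟩: (-0.3547 - 0.7662 - 0.5359i)/2 = (-0.5605 - 0.268i)
|11⟩: (0.3547 - 0.7662 + 0.5359i)/2 = (-0.2058 + 0.268i)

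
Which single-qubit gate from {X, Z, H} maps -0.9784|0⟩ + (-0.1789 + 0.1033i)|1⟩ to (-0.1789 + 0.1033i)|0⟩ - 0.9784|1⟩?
X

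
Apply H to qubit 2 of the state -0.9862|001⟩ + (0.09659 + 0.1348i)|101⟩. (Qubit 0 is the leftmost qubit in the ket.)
-0.6973|000⟩ + 0.6973|001⟩ + (0.0683 + 0.09532i)|100⟩ + (-0.0683 - 0.09532i)|101⟩

H on qubit 2 mixes each pair of kets that differ only in qubit 2: amplitudes (a, b) of (|…0…⟩, |…1…⟩) become ((a + b)/√2, (a − b)/√2). Kets absent from the input have amplitude 0.
(|000⟩, |001⟩): (a, b) = (0, -0.9862) → (-0.6973, 0.6973)
(|100⟩, |101⟩): (a, b) = (0, (0.09659 + 0.1348i)) → ((0.0683 + 0.09532i), (-0.0683 - 0.09532i))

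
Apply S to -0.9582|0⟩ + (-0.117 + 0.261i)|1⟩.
-0.9582|0⟩ + (-0.261 - 0.117i)|1⟩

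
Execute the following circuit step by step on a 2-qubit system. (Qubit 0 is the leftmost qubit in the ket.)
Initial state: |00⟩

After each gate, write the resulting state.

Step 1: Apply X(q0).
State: |10⟩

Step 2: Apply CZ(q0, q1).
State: |10⟩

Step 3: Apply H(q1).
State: 1/√2|10⟩ + 1/√2|11⟩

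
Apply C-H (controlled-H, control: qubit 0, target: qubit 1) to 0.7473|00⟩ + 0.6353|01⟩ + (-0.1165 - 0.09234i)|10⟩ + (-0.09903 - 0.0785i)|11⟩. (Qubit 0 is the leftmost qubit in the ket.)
0.7473|00⟩ + 0.6353|01⟩ + (-0.1524 - 0.1208i)|10⟩ + (-0.01235 - 0.009786i)|11⟩

C-H leaves the control-|0⟩ kets |00⟩, |01⟩ unchanged and applies H to qubit 1 on the control-|1⟩ pair (|10⟩, |11⟩).
H = [[1/√2, 1/√2], [1/√2, -1/√2]].
With a = amp(|10⟩) = (-0.1165 - 0.09234i) and b = amp(|11⟩) = (-0.09903 - 0.0785i):
new amp(|10⟩) = (1/√2)·a + (1/√2)·b = (-0.1524 - 0.1208i)
new amp(|11⟩) = (1/√2)·a + (-1/√2)·b = (-0.01235 - 0.009786i)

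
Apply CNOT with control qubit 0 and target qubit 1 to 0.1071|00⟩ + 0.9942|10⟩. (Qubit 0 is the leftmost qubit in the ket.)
0.1071|00⟩ + 0.9942|11⟩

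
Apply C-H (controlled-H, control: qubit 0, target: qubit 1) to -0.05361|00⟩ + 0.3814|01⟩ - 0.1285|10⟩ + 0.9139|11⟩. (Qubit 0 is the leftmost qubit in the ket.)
-0.05361|00⟩ + 0.3814|01⟩ + 0.5554|10⟩ - 0.7371|11⟩

C-H leaves the control-|0⟩ kets |00⟩, |01⟩ unchanged and applies H to qubit 1 on the control-|1⟩ pair (|10⟩, |11⟩).
H = [[1/√2, 1/√2], [1/√2, -1/√2]].
With a = amp(|10⟩) = -0.1285 and b = amp(|11⟩) = 0.9139:
new amp(|10⟩) = (1/√2)·a + (1/√2)·b = 0.5554
new amp(|11⟩) = (1/√2)·a + (-1/√2)·b = -0.7371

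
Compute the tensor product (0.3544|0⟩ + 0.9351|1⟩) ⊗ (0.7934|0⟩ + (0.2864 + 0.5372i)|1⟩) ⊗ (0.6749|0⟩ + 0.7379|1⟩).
0.1898|000⟩ + 0.2075|001⟩ + (0.0685 + 0.1285i)|010⟩ + (0.0749 + 0.1405i)|011⟩ + 0.5007|100⟩ + 0.5475|101⟩ + (0.1807 + 0.339i)|110⟩ + (0.1976 + 0.3707i)|111⟩

amp(|b₁b₂…⟩) = product of the factor amplitudes for bits b₁, b₂, …; only kets whose every factor amplitude is nonzero survive.
|000⟩: (0.3544)(0.7934)(0.6749) = 0.1898
|001⟩: (0.3544)(0.7934)(0.7379) = 0.2075
|010⟩: (0.3544)(0.2864 + 0.5372i)(0.6749) = (0.0685 + 0.1285i)
|011⟩: (0.3544)(0.2864 + 0.5372i)(0.7379) = (0.0749 + 0.1405i)
|100⟩: (0.9351)(0.7934)(0.6749) = 0.5007
|101⟩: (0.9351)(0.7934)(0.7379) = 0.5475
|110⟩: (0.9351)(0.2864 + 0.5372i)(0.6749) = (0.1807 + 0.339i)
|111⟩: (0.9351)(0.2864 + 0.5372i)(0.7379) = (0.1976 + 0.3707i)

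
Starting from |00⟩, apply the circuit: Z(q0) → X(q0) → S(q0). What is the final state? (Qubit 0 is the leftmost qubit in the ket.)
i|10⟩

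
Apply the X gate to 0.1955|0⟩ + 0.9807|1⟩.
0.9807|0⟩ + 0.1955|1⟩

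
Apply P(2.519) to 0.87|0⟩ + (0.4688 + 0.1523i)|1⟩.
0.87|0⟩ + (-0.4697 + 0.1497i)|1⟩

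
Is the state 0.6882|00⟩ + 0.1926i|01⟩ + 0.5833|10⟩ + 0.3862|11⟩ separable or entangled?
Entangled

Writing the state as a|00⟩ + b|01⟩ + c|10⟩ + d|11⟩, it is a product state iff ad − bc = 0.
Here (a, b, c, d) = (0.6882, 0.1926i, 0.5833, 0.3862): ad − bc = (0.6882)(0.3862) − (0.1926i)(0.5833) = (0.2658 - 0.1123i) ≠ 0, so the state is entangled.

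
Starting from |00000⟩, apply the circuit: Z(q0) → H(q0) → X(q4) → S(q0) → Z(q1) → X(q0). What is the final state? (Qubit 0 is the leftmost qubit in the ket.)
(1/√2)i|00001⟩ + 1/√2|10001⟩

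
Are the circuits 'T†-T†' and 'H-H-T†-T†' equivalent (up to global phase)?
Yes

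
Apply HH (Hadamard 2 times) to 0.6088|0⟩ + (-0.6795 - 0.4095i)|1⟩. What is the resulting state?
0.6088|0⟩ + (-0.6795 - 0.4095i)|1⟩

H² = I, so an even number of Hadamards cancels: H^2 = I and the state is unchanged.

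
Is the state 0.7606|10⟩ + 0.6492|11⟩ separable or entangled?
Separable

Writing the state as a|00⟩ + b|01⟩ + c|10⟩ + d|11⟩, it is a product state iff ad − bc = 0.
Here (a, b, c, d) = (0, 0, 0.7606, 0.6492): ad − bc = (0)(0.6492) − (0)(0.7606) = 0, so the state is separable.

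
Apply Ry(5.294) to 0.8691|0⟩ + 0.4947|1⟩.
-0.9998|0⟩ - 0.02288|1⟩

Ry(5.294) = [[cos(θ/2), −sin(θ/2)], [sin(θ/2), cos(θ/2)]]; θ = 5.294, cos(θ/2) ≈ -0.880162, sin(θ/2) ≈ 0.474673.
With a = amp(|0⟩) = 0.8691 and b = amp(|1⟩) = 0.4947:
new amp(|0⟩) = (-0.880162)·a + (-0.474673)·b = -0.9998
new amp(|1⟩) = (0.474673)·a + (-0.880162)·b = -0.02288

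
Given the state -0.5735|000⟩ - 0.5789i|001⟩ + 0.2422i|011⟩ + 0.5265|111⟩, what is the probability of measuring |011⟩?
0.05866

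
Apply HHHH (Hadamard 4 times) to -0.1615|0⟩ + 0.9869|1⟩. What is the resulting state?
-0.1615|0⟩ + 0.9869|1⟩

H² = I, so an even number of Hadamards cancels: H^4 = I and the state is unchanged.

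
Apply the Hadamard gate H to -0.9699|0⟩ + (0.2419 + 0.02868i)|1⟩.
(-0.5148 + 0.02028i)|0⟩ + (-0.8569 - 0.02028i)|1⟩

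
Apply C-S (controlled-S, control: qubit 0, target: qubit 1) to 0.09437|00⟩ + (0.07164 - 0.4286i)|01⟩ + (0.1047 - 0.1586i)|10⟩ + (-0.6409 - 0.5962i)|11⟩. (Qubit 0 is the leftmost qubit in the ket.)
0.09437|00⟩ + (0.07164 - 0.4286i)|01⟩ + (0.1047 - 0.1586i)|10⟩ + (0.5962 - 0.6409i)|11⟩

C-S leaves the control-|0⟩ kets |00⟩, |01⟩ unchanged and applies S to qubit 1 on the control-|1⟩ pair (|10⟩, |11⟩).
S = [[1, 0], [0, i]].
With a = amp(|10⟩) = (0.1047 - 0.1586i) and b = amp(|11⟩) = (-0.6409 - 0.5962i):
new amp(|10⟩) = (1)·a = (0.1047 - 0.1586i)
new amp(|11⟩) = (i)·b = (0.5962 - 0.6409i)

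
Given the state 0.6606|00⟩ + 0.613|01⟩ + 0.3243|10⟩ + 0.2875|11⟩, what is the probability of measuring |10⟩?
0.1052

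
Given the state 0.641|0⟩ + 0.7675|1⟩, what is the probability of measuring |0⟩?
0.4109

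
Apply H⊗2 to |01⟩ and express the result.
1/2|00⟩ - 1/2|01⟩ + 1/2|10⟩ - 1/2|11⟩

H⊗2 gives amp(|y⟩) = (1/2) Σ_x (−1)^(x·y) amp(|x⟩), where x·y is the number of positions in which both x and y have a 1.
|00⟩: (1)/2 = 1/2
|01⟩: (-1)/2 = -1/2
|10⟩: (1)/2 = 1/2
|11⟩: (-1)/2 = -1/2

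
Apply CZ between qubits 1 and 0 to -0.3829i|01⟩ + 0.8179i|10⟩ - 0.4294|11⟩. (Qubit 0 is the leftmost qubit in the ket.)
-0.3829i|01⟩ + 0.8179i|10⟩ + 0.4294|11⟩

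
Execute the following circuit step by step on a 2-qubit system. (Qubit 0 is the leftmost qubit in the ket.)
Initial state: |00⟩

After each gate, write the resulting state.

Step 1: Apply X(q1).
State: |01⟩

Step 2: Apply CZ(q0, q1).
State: |01⟩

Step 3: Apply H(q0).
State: 1/√2|01⟩ + 1/√2|11⟩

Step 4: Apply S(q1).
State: (1/√2)i|01⟩ + (1/√2)i|11⟩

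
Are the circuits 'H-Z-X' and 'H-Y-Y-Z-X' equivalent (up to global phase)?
Yes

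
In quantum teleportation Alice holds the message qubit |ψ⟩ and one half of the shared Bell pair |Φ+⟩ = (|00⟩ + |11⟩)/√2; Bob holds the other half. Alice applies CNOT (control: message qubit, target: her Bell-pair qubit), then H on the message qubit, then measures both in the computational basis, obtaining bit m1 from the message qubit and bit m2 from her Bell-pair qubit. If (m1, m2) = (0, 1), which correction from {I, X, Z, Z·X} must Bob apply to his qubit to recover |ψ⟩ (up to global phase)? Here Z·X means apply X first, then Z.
X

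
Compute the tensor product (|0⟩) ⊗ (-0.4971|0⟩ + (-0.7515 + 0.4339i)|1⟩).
-0.4971|00⟩ + (-0.7515 + 0.4339i)|01⟩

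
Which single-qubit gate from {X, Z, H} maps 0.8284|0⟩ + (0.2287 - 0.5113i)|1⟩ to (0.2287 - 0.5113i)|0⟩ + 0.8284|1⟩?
X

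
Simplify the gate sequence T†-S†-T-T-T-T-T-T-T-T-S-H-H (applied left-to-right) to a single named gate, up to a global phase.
T†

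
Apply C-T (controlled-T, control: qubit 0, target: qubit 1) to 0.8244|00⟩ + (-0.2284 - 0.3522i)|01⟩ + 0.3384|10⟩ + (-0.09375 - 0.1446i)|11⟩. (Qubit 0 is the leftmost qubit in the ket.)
0.8244|00⟩ + (-0.2284 - 0.3522i)|01⟩ + 0.3384|10⟩ + (0.03596 - 0.1685i)|11⟩

C-T leaves the control-|0⟩ kets |00⟩, |01⟩ unchanged and applies T to qubit 1 on the control-|1⟩ pair (|10⟩, |11⟩).
T = [[1, 0], [0, (1/√2 + (1/√2)i)]].
With a = amp(|10⟩) = 0.3384 and b = amp(|11⟩) = (-0.09375 - 0.1446i):
new amp(|10⟩) = (1)·a = 0.3384
new amp(|11⟩) = (1/√2 + (1/√2)i)·b = (0.03596 - 0.1685i)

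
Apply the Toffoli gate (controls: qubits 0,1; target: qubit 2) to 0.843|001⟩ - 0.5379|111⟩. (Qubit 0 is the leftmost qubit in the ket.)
0.843|001⟩ - 0.5379|110⟩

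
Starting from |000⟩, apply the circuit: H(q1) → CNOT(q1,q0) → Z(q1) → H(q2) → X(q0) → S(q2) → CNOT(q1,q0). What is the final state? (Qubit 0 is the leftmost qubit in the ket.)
1/2|100⟩ + (1/2)i|101⟩ - 1/2|110⟩ - (1/2)i|111⟩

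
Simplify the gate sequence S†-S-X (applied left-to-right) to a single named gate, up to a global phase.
X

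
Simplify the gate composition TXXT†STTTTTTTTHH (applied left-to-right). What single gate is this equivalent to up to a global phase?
S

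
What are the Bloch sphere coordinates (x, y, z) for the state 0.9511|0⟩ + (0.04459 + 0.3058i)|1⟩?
(0.08482, 0.5817, 0.8091)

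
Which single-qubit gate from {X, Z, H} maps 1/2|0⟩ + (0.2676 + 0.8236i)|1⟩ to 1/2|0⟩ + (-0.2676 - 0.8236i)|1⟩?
Z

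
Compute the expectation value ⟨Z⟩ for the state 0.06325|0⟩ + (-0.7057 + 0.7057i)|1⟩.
-0.992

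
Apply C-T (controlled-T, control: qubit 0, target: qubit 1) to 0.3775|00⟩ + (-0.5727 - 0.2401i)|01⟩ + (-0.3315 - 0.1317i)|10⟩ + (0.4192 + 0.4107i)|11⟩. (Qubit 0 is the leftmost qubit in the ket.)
0.3775|00⟩ + (-0.5727 - 0.2401i)|01⟩ + (-0.3315 - 0.1317i)|10⟩ + (0.00601 + 0.5868i)|11⟩

C-T leaves the control-|0⟩ kets |00⟩, |01⟩ unchanged and applies T to qubit 1 on the control-|1⟩ pair (|10⟩, |11⟩).
T = [[1, 0], [0, (1/√2 + (1/√2)i)]].
With a = amp(|10⟩) = (-0.3315 - 0.1317i) and b = amp(|11⟩) = (0.4192 + 0.4107i):
new amp(|10⟩) = (1)·a = (-0.3315 - 0.1317i)
new amp(|11⟩) = (1/√2 + (1/√2)i)·b = (0.00601 + 0.5868i)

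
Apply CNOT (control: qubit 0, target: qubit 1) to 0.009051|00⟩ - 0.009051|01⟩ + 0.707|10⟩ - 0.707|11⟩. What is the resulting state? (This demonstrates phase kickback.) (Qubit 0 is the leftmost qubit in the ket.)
0.009051|00⟩ - 0.009051|01⟩ - 0.707|10⟩ + 0.707|11⟩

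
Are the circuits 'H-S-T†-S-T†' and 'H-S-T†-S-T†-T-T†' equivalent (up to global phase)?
Yes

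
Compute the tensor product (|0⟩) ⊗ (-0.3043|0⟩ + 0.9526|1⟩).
-0.3043|00⟩ + 0.9526|01⟩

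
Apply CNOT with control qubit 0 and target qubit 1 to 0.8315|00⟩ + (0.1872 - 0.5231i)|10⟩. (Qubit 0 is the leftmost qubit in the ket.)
0.8315|00⟩ + (0.1872 - 0.5231i)|11⟩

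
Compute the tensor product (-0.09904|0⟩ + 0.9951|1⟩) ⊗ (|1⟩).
-0.09904|01⟩ + 0.9951|11⟩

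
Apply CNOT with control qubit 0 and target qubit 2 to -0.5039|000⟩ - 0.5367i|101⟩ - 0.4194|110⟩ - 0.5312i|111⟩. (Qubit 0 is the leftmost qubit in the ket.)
-0.5039|000⟩ - 0.5367i|100⟩ - 0.5312i|110⟩ - 0.4194|111⟩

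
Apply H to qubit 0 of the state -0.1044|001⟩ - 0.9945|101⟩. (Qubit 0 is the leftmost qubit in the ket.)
-0.777|001⟩ + 0.6294|101⟩

H on qubit 0 mixes each pair of kets that differ only in qubit 0: amplitudes (a, b) of (|…0…⟩, |…1…⟩) become ((a + b)/√2, (a − b)/√2). Kets absent from the input have amplitude 0.
(|001⟩, |101⟩): (a, b) = (-0.1044, -0.9945) → (-0.777, 0.6294)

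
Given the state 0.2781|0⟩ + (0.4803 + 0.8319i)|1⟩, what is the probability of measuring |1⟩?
0.9227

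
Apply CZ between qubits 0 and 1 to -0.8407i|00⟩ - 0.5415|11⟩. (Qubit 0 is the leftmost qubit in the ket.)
-0.8407i|00⟩ + 0.5415|11⟩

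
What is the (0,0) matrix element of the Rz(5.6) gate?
(-0.9422 - 0.335i)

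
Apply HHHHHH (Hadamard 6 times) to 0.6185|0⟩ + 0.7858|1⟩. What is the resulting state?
0.6185|0⟩ + 0.7858|1⟩

H² = I, so an even number of Hadamards cancels: H^6 = I and the state is unchanged.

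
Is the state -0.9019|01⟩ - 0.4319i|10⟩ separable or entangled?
Entangled

Writing the state as a|00⟩ + b|01⟩ + c|10⟩ + d|11⟩, it is a product state iff ad − bc = 0.
Here (a, b, c, d) = (0, -0.9019, -0.4319i, 0): ad − bc = (0)(0) − (-0.9019)(-0.4319i) = -0.3895i ≠ 0, so the state is entangled.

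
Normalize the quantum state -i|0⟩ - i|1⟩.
-(1/√2)i|0⟩ - (1/√2)i|1⟩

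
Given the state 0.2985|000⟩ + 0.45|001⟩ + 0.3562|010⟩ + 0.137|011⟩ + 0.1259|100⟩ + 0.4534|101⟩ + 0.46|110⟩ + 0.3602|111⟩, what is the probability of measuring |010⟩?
0.1269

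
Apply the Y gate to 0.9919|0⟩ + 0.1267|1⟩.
-0.1267i|0⟩ + 0.9919i|1⟩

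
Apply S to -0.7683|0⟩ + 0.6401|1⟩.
-0.7683|0⟩ + 0.6401i|1⟩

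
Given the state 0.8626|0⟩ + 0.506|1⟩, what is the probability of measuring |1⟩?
0.256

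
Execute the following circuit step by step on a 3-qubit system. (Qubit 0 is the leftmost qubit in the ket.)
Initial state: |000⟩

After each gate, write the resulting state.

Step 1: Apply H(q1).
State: 1/√2|000⟩ + 1/√2|010⟩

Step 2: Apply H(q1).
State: |000⟩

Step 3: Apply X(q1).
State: |010⟩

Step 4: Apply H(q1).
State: 1/√2|000⟩ - 1/√2|010⟩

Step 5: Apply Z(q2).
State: 1/√2|000⟩ - 1/√2|010⟩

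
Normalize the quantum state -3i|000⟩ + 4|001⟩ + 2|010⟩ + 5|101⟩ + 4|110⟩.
-0.3586i|000⟩ + 0.4781|001⟩ + 0.239|010⟩ + 0.5976|101⟩ + 0.4781|110⟩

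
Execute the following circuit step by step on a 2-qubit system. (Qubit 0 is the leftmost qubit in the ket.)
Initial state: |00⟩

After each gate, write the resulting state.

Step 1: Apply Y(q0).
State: i|10⟩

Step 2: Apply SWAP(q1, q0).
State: i|01⟩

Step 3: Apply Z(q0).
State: i|01⟩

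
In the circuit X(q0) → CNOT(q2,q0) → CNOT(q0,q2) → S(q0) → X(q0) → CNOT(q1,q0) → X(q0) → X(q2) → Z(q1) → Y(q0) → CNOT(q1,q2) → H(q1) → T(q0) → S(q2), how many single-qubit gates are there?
10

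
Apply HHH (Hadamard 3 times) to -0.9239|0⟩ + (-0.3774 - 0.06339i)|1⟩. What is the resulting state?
(-0.9202 - 0.04482i)|0⟩ + (-0.3864 + 0.04482i)|1⟩

H² = I, so H^3 = H: a single Hadamard. With (a, b) = (-0.9239, (-0.3774 - 0.06339i)), H gives ((a + b)/√2, (a − b)/√2) = ((-0.9202 - 0.04482i), (-0.3864 + 0.04482i)).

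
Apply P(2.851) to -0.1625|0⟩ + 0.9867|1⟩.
-0.1625|0⟩ + (-0.9453 + 0.2827i)|1⟩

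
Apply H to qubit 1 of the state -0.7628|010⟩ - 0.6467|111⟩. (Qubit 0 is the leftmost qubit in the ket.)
-0.5394|000⟩ + 0.5394|010⟩ - 0.4573|101⟩ + 0.4573|111⟩

H on qubit 1 mixes each pair of kets that differ only in qubit 1: amplitudes (a, b) of (|…0…⟩, |…1…⟩) become ((a + b)/√2, (a − b)/√2). Kets absent from the input have amplitude 0.
(|000⟩, |010⟩): (a, b) = (0, -0.7628) → (-0.5394, 0.5394)
(|101⟩, |111⟩): (a, b) = (0, -0.6467) → (-0.4573, 0.4573)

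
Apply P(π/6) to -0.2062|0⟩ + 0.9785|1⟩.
-0.2062|0⟩ + (0.8474 + 0.4893i)|1⟩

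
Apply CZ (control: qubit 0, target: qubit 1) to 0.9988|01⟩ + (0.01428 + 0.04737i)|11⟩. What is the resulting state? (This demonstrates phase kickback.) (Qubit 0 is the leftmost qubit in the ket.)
0.9988|01⟩ + (-0.01428 - 0.04737i)|11⟩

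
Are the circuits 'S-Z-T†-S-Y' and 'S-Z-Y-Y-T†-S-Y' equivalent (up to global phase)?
Yes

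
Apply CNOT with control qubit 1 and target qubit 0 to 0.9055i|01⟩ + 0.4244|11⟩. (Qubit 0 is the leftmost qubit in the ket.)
0.4244|01⟩ + 0.9055i|11⟩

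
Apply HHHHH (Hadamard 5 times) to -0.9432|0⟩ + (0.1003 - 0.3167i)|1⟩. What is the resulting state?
(-0.596 - 0.2239i)|0⟩ + (-0.7379 + 0.2239i)|1⟩

H² = I, so H^5 = H: a single Hadamard. With (a, b) = (-0.9432, (0.1003 - 0.3167i)), H gives ((a + b)/√2, (a − b)/√2) = ((-0.596 - 0.2239i), (-0.7379 + 0.2239i)).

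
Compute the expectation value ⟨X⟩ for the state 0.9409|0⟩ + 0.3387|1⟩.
0.6374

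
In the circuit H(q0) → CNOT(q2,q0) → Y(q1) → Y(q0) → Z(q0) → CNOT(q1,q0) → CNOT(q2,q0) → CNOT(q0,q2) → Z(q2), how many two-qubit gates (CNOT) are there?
4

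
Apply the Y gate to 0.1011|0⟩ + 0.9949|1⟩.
-0.9949i|0⟩ + 0.1011i|1⟩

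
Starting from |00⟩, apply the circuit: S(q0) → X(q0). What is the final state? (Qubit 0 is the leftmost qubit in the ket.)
|10⟩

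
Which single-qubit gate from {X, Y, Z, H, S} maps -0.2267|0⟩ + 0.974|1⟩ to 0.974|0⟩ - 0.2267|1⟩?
X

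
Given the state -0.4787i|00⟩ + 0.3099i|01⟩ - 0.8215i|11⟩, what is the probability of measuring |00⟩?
0.2292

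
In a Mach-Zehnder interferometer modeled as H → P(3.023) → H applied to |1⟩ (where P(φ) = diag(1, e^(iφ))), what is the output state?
(0.9965 - 0.05916i)|0⟩ + (0.003512 + 0.05916i)|1⟩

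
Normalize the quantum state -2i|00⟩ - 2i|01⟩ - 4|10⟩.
-(1/√6)i|00⟩ - (1/√6)i|01⟩ - 0.8165|10⟩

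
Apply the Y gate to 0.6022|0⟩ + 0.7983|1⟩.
-0.7983i|0⟩ + 0.6022i|1⟩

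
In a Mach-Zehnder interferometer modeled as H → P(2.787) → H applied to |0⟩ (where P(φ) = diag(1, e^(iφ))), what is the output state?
(0.03111 + 0.1736i)|0⟩ + (0.9689 - 0.1736i)|1⟩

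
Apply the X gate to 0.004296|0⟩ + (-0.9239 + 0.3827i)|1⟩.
(-0.9239 + 0.3827i)|0⟩ + 0.004296|1⟩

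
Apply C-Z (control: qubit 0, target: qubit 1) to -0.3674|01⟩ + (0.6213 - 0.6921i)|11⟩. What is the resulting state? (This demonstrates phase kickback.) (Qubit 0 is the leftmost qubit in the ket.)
-0.3674|01⟩ + (-0.6213 + 0.6921i)|11⟩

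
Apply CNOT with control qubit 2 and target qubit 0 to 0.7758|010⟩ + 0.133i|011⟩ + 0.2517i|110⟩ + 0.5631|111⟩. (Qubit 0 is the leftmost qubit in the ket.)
0.7758|010⟩ + 0.5631|011⟩ + 0.2517i|110⟩ + 0.133i|111⟩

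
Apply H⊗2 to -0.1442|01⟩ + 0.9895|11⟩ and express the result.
0.4227|00⟩ - 0.4227|01⟩ - 0.5669|10⟩ + 0.5669|11⟩

H⊗2 gives amp(|y⟩) = (1/2) Σ_x (−1)^(x·y) amp(|x⟩), where x·y is the number of positions in which both x and y have a 1.
|00⟩: (-0.1442 + 0.9895)/2 = 0.4227
|01⟩: (0.1442 - 0.9895)/2 = -0.4227
|10⟩: (-0.1442 - 0.9895)/2 = -0.5669
|11⟩: (0.1442 + 0.9895)/2 = 0.5669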